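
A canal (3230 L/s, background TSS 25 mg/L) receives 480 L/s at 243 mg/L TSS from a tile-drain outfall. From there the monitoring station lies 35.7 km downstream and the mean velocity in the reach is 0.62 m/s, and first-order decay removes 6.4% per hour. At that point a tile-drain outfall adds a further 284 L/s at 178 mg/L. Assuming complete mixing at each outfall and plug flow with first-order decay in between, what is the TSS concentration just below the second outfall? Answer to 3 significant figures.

Conservation of mass: C = (3230·25.00 + 480.0·243.0) / 3710 = 197400/3710 = 53.20 mg/L; combined flow 3710 L/s.
Travel time t = 35.7·1000 / 0.62 = 57580 s = 15.99 h.
6.4%/h lost → k = −ln(1 − 0.064) = 0.06614 h⁻¹.
Decay over the reach: 53.20·exp(−kt) = 53.20·0.3472 = 18.47 mg/L.
At the second outfall, C = (3710·18.47 + 284.0·178.0) / (3710 + 284.0) = 29.82 mg/L.

29.8 mg/L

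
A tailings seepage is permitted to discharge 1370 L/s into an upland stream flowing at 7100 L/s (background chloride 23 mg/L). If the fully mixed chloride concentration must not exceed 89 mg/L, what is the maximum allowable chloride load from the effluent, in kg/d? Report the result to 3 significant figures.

51000 kg/d

Mass balance at the limit: 7100·23.00 + 1370·Cₑ = 8470·89 → Cₑ = 431.0 mg/L.
1370 L/s = 1.370 m³/s. Load = 1.370 m³/s × 431.0 g/m³ × 86 400 s/d = 51020 kg/d.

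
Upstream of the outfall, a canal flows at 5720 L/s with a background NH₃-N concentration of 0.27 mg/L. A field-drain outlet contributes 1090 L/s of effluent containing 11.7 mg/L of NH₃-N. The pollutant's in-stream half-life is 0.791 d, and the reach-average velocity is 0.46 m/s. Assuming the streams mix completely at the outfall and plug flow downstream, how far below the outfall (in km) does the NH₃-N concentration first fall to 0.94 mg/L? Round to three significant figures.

Flow-weighted average: C = (5720·0.2700 + 1090·11.70) / 6810 = 14300/6810 = 2.099 mg/L.
Half-life 0.791 d → k = ln 2 / 0.791 = 0.8763 d⁻¹.
Set 2.099·exp(−k·t) = 0.94 → t = ln(2.099/0.94)/k = 79230 s = 22.01 h.
Distance = v·t = 0.46·79230 = 36450 m = 36.45 km.

36.4 km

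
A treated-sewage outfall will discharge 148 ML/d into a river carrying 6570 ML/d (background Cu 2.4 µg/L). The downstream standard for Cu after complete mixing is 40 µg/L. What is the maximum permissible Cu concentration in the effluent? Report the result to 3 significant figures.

At the limit, (Qr·Cr + Qe·Cₑ)/(Qr + Qe) = 40:
Cₑ = (6718·40 − 6570·2.400) / 148.0 = 1709 µg/L.

1710 µg/L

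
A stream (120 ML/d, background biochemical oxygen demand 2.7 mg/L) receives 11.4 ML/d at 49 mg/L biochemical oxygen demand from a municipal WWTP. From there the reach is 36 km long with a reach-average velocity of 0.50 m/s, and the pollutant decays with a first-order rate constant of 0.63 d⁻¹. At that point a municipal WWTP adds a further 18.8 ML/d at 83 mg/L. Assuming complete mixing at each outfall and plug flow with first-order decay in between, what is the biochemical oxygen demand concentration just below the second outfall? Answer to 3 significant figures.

Mixed concentration C = ΣQC/ΣQ = (120.0·2.700 + 11.40·49.00) / 131.4 = 882.6/131.4 = 6.717 mg/L; combined flow 131.4 ML/d.
Travel time t = 36·1000 / 0.50 = 72000 s = 20.00 h.
After decay, C = 6.717 × e^(−kt) = 6.717 × 0.5916 = 3.973 mg/L.
Second outfall: C = (131.4·3.973 + 18.80·83.00)/150.2 = 13.86 mg/L.

13.9 mg/L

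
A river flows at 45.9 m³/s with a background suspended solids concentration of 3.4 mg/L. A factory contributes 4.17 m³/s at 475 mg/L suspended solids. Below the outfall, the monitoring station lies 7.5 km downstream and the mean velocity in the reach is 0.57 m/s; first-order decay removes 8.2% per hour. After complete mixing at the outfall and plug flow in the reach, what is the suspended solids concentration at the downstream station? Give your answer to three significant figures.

31.2 mg/L

Conservation of mass: C = (45.90·3.400 + 4.170·475.0) / 50.07 = 2137/50.07 = 42.68 mg/L.
Travel time t = 7.5·1000 / 0.57 = 13160 s = 3.655 h.
8.2%/h lost → k = −ln(1 − 0.082) = 0.08556 h⁻¹.
Applying C = C₀e^(−kt): 42.68 × 0.7315 = 31.22 mg/L.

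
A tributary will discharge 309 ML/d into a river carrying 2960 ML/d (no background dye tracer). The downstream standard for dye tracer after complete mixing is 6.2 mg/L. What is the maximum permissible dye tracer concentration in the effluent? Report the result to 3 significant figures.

At the limit, (Qr·Cr + Qe·Cₑ)/(Qr + Qe) = 6.2:
Cₑ = (3269·6.2 − 2960·0) / 309.0 = 65.59 mg/L.

65.6 mg/L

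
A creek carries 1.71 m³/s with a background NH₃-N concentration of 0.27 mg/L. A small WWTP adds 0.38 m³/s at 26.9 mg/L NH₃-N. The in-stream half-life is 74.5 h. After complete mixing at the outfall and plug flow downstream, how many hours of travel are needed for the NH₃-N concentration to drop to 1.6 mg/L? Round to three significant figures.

125 h

Flow-weighted average: C = (1.710·0.2700 + 0.3800·26.90) / 2.090 = 10.68/2.090 = 5.112 mg/L.
Half-life 74.5 h → k = ln 2 / 74.5 = 0.009304 h⁻¹ = 0.2233 d⁻¹.
5.112·exp(−k·t) = 1.6 → t = ln(5.112/1.6)/k = 449400 s = 124.8 h.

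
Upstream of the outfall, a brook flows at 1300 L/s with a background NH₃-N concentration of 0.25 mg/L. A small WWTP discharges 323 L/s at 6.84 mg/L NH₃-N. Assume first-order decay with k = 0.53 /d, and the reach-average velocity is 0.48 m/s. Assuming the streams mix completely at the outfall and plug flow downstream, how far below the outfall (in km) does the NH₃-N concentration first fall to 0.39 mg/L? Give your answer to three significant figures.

109 km

Mass balance: C = (1300·0.2500 + 323.0·6.840) / 1623 = 2534/1623 = 1.562 mg/L.
Set 1.562·exp(−k·t) = 0.39 → t = ln(1.562/0.39)/k = 226100 s = 62.82 h.
Distance = v·t = 0.48·226100 = 108600 m = 108.6 km.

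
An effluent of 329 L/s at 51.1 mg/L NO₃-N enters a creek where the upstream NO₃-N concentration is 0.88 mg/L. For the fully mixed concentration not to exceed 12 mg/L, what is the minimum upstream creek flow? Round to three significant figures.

1160 L/s

Set C_mix = 12: (Q·0.8800 + 329.0·51.10) / (Q + 329.0) = 12
→ Q = 329.0·(51.10 − 12)/(12 − 0.8800) = 1157 L/s.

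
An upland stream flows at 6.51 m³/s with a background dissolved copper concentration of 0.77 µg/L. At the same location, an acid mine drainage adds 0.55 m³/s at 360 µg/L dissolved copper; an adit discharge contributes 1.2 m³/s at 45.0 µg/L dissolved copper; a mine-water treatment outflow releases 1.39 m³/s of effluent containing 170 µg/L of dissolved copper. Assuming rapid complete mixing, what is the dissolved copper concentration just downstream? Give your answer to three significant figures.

51.1 µg/L

Mass balance: C = (6.510·0.7700 + 0.5500·360.0 + 1.200·45.00 + 1.390·170.0) / 9.650 = 493.3/9.650 = 51.12 µg/L.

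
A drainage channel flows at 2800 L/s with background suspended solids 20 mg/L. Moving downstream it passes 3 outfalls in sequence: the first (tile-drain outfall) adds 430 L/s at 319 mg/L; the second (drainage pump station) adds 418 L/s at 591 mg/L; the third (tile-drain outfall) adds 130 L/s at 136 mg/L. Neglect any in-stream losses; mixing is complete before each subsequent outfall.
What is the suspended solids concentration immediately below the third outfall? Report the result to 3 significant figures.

121 mg/L

After outfall 1: Q = 2800 + 430.0 = 3230 L/s; C = (2800·20.00 + 430.0·319.0)/3230 = 59.80 mg/L.
After outfall 2: Q = 3230 + 418.0 = 3648 L/s; C = (3230·59.80 + 418.0·591.0)/3648 = 120.7 mg/L.
After outfall 3: Q = 3648 + 130.0 = 3778 L/s; C = (3648·120.7 + 130.0·136.0)/3778 = 121.2 mg/L.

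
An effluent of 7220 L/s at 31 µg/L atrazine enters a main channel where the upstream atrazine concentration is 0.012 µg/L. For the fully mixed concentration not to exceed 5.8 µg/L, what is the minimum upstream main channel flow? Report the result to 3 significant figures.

31400 L/s

Set C_mix = 5.8: (Q·0.01200 + 7220·31.00) / (Q + 7220) = 5.8
→ Q = 7220·(31.00 − 5.8)/(5.8 − 0.01200) = 31430 L/s.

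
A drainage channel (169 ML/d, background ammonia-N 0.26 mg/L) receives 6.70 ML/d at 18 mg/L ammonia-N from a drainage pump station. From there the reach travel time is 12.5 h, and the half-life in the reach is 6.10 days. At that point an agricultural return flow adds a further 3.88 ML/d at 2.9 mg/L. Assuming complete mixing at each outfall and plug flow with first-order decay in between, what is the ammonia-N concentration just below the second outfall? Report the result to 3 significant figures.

Flow-weighted average: C = (169.0·0.2600 + 6.700·18.00) / 175.7 = 164.5/175.7 = 0.9365 mg/L; combined flow 175.7 ML/d.
Half-life 6.10 d → k = ln 2 / 6.10 = 0.1136 d⁻¹.
After decay, C = 0.9365 × e^(−kt) = 0.9365 × 0.9425 = 0.8827 mg/L.
At the second outfall, C = (175.7·0.8827 + 3.880·2.900) / (175.7 + 3.880) = 0.9263 mg/L.

0.926 mg/L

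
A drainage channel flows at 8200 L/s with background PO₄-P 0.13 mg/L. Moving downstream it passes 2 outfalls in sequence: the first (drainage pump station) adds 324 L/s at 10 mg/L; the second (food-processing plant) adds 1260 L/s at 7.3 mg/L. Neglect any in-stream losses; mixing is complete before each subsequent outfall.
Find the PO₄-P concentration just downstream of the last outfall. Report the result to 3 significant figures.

1.38 mg/L

Below outfall 1: Q → 8524 L/s, C = (8200·0.1300 + 324.0·10.00)/8524 = 0.5052 mg/L.
Below outfall 2: Q → 9784 L/s, C = (8524·0.5052 + 1260·7.300)/9784 = 1.380 mg/L.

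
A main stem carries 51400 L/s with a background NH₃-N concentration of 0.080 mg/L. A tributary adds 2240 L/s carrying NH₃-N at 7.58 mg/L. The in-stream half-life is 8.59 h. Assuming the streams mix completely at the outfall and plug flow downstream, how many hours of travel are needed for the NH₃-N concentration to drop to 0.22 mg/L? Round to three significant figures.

7.20 h

Conservation of mass: C = (51400·0.08000 + 2240·7.580) / 53640 = 21090/53640 = 0.3932 mg/L.
Half-life 8.59 h → k = ln 2 / 8.59 = 0.08069 h⁻¹ = 1.937 d⁻¹.
0.3932·exp(−k·t) = 0.22 → t = ln(0.3932/0.22)/k = 25910 s = 7.196 h.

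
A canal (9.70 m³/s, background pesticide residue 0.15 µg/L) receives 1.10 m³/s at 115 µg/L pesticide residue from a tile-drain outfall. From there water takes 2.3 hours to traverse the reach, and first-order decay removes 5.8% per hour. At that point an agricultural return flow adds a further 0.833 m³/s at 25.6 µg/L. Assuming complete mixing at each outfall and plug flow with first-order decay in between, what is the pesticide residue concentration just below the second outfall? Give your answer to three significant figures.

11.4 µg/L

Mass balance: C = (9.700·0.1500 + 1.100·115.0) / 10.80 = 128.0/10.80 = 11.85 µg/L; combined flow 10.80 m³/s.
5.8%/h lost → k = −ln(1 − 0.058) = 0.05975 h⁻¹.
Applying C = C₀e^(−kt): 11.85 × 0.8716 = 10.33 µg/L.
Second outfall: C = (10.80·10.33 + 0.8330·25.60)/11.63 = 11.42 µg/L.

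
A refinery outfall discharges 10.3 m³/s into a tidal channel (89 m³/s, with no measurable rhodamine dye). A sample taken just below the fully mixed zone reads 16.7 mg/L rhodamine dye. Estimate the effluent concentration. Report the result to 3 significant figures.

161 mg/L

Mass balance: 89.00·0 + 10.30·Cₑ = 99.30·16.70
→ Cₑ = (99.30·16.70 − 89.00·0) / 10.30 = 161.0 mg/L.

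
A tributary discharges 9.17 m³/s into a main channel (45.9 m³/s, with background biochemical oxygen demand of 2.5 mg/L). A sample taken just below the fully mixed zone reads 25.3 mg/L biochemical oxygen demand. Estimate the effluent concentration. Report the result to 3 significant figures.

139 mg/L

Mass balance: 45.90·2.500 + 9.170·Cₑ = 55.07·25.30
→ Cₑ = (55.07·25.30 − 45.90·2.500) / 9.170 = 139.4 mg/L.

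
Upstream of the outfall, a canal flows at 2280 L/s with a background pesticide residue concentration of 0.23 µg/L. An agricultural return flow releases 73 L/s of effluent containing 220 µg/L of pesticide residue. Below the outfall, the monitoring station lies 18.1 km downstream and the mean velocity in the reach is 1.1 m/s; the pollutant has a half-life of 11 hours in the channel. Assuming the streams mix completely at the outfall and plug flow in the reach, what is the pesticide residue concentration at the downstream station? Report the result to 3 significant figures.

5.28 µg/L

Flow-weighted average: C = (2280·0.2300 + 73.00·220.0) / 2353 = 16580/2353 = 7.048 µg/L.
Travel time t = 18.1·1000 / 1.1 = 16450 s = 4.571 h.
Half-life 11 h → k = ln 2 / 11 = 0.06301 h⁻¹ = 1.512 d⁻¹.
After decay, C = 7.048 × e^(−kt) = 7.048 × 0.7497 = 5.284 µg/L.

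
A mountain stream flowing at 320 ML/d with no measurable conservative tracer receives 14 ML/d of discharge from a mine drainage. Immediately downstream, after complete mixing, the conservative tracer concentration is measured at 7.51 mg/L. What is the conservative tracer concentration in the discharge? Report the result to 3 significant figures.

Mass balance: 320.0·0 + 14.00·Cₑ = 334.0·7.510
→ Cₑ = (334.0·7.510 − 320.0·0) / 14.00 = 179.2 mg/L.

179 mg/L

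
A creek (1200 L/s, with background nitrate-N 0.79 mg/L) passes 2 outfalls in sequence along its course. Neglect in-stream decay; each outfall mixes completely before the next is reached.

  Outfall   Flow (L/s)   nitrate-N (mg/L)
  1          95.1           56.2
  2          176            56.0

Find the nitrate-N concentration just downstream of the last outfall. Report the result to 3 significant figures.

Below outfall 1: Q → 1295 L/s, C = (1200·0.7900 + 95.10·56.20)/1295 = 4.859 mg/L.
Below outfall 2: Q → 1471 L/s, C = (1295·4.859 + 176.0·56.00)/1471 = 10.98 mg/L.

11.0 mg/L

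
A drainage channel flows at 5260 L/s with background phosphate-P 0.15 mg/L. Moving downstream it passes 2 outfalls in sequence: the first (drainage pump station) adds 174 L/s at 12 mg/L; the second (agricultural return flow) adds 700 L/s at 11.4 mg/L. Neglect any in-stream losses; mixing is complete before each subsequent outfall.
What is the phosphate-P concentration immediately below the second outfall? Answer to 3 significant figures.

1.77 mg/L

Outfall 1: combined Q = 5434 L/s; C = (5260·0.1500 + 174.0·12.00)/5434 = 0.5294 mg/L.
Outfall 2: combined Q = 6134 L/s; C = (5434·0.5294 + 700.0·11.40)/6134 = 1.770 mg/L.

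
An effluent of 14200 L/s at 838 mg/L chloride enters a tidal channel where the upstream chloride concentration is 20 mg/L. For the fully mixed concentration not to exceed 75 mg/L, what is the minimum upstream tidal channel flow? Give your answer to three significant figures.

Set C_mix = 75: (Q·20.00 + 14200·838.0) / (Q + 14200) = 75
→ Q = 14200·(838.0 − 75)/(75 − 20.00) = 197000 L/s.

197000 L/s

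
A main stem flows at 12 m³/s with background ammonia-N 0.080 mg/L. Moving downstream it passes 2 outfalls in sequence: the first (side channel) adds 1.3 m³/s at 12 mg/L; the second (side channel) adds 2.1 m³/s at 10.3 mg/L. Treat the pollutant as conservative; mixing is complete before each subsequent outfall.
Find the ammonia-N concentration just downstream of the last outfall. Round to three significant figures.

2.48 mg/L

After outfall 1: Q = 12.00 + 1.300 = 13.30 m³/s; C = (12.00·0.08000 + 1.300·12.00)/13.30 = 1.245 mg/L.
After outfall 2: Q = 13.30 + 2.100 = 15.40 m³/s; C = (13.30·1.245 + 2.100·10.30)/15.40 = 2.480 mg/L.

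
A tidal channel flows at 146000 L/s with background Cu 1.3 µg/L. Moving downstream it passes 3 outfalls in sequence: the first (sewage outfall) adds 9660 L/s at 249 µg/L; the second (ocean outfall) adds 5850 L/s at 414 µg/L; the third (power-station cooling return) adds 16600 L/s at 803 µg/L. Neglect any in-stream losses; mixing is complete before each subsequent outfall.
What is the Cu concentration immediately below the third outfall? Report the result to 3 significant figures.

Below outfall 1: Q → 155700 L/s, C = (146000·1.300 + 9660·249.0)/155700 = 16.67 µg/L.
Below outfall 2: Q → 161500 L/s, C = (155700·16.67 + 5850·414.0)/161500 = 31.06 µg/L.
Below outfall 3: Q → 178100 L/s, C = (161500·31.06 + 16600·803.0)/178100 = 103.0 µg/L.

103 µg/L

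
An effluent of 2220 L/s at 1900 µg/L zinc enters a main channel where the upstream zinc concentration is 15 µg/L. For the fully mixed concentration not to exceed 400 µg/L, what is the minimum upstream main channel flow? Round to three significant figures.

8650 L/s

Set C_mix = 400: (Q·15.00 + 2220·1900) / (Q + 2220) = 400
→ Q = 2220·(1900 − 400)/(400 − 15.00) = 8649 L/s.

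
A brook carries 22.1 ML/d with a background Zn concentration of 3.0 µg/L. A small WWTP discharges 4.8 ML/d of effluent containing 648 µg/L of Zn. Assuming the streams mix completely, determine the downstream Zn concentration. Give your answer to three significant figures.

Mass balance: C = (22.10·3.000 + 4.800·648.0) / 26.90 = 3177/26.90 = 118.1 µg/L.

118 µg/L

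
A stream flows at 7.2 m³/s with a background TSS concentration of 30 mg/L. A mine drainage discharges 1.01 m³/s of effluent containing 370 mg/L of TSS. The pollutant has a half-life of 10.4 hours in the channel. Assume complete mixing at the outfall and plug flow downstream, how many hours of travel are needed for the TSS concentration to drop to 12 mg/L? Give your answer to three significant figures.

After mixing, C = (7.200·30.00 + 1.010·370.0) / 8.210 = 589.7/8.210 = 71.83 mg/L.
Half-life 10.4 h → k = ln 2 / 10.4 = 0.06665 h⁻¹ = 1.600 d⁻¹.
71.83·exp(−k·t) = 12 → t = ln(71.83/12)/k = 96650 s = 26.85 h.

26.8 h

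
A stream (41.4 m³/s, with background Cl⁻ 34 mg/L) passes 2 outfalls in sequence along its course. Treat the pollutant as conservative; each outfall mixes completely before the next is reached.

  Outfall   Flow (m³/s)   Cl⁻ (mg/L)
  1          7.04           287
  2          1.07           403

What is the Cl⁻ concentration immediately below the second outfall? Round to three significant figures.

Below outfall 1: Q → 48.44 m³/s, C = (41.40·34.00 + 7.040·287.0)/48.44 = 70.77 mg/L.
Below outfall 2: Q → 49.51 m³/s, C = (48.44·70.77 + 1.070·403.0)/49.51 = 77.95 mg/L.

77.9 mg/L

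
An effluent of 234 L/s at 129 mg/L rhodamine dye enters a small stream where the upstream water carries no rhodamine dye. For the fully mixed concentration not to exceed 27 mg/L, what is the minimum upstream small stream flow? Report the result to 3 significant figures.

884 L/s

Set C_mix = 27: (Q·0 + 234.0·129.0) / (Q + 234.0) = 27
→ Q = 234.0·(129.0 − 27)/(27 − 0) = 884.0 L/s.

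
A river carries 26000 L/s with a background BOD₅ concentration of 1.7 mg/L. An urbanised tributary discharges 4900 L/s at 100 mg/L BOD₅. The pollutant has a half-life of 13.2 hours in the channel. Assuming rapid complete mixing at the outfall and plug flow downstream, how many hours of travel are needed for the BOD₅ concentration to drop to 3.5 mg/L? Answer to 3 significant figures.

Mass balance: C = (26000·1.700 + 4900·100.0) / 30900 = 534200/30900 = 17.29 mg/L.
Half-life 13.2 h → k = ln 2 / 13.2 = 0.05251 h⁻¹ = 1.260 d⁻¹.
17.29·exp(−k·t) = 3.5 → t = ln(17.29/3.5)/k = 109500 s = 30.42 h.

30.4 h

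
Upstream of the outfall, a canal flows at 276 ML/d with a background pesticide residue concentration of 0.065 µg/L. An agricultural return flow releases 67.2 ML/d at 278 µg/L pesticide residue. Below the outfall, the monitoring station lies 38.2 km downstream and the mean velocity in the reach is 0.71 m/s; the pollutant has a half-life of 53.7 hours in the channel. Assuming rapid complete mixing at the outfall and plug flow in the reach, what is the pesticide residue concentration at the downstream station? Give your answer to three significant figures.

After mixing, C = (276.0·0.06500 + 67.20·278.0) / 343.2 = 18700/343.2 = 54.49 µg/L.
Travel time t = 38.2·1000 / 0.71 = 53800 s = 14.95 h.
Half-life 53.7 h → k = ln 2 / 53.7 = 0.01291 h⁻¹ = 0.3098 d⁻¹.
Applying C = C₀e^(−kt): 54.49 × 0.8246 = 44.93 µg/L.

44.9 µg/L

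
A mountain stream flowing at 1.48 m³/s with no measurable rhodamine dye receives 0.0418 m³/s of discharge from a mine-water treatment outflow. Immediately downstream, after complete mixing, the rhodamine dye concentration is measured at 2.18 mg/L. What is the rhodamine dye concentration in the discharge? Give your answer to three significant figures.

79.4 mg/L

Mass balance: 1.480·0 + 0.04180·Cₑ = 1.522·2.180
→ Cₑ = (1.522·2.180 − 1.480·0) / 0.04180 = 79.37 mg/L.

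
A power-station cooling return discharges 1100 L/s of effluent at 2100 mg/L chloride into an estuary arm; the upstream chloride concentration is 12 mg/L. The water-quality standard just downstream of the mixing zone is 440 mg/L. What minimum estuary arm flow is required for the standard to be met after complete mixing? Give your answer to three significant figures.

4270 L/s

Set C_mix = 440: (Q·12.00 + 1100·2100) / (Q + 1100) = 440
→ Q = 1100·(2100 − 440)/(440 − 12.00) = 4266 L/s.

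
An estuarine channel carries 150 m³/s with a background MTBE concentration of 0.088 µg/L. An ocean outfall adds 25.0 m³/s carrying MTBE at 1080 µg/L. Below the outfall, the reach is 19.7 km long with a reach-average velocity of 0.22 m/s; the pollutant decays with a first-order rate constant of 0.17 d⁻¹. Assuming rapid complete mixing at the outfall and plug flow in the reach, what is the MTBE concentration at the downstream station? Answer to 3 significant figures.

Flow-weighted average: C = (150.0·0.08800 + 25.00·1080) / 175.0 = 27010/175.0 = 154.4 µg/L.
Travel time t = 19.7·1000 / 0.22 = 89550 s = 24.87 h.
First-order decay: C = 154.4·exp(−k·t) = 154.4·0.8385 = 129.4 µg/L.

129 µg/L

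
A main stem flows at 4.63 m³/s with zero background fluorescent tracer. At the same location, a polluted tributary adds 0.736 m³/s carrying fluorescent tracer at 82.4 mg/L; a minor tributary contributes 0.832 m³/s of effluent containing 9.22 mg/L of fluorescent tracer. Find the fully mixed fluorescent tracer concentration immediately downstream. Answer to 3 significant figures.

11.0 mg/L

Mass balance: C = (4.630·0 + 0.7360·82.40 + 0.8320·9.220) / 6.198 = 68.32/6.198 = 11.02 mg/L.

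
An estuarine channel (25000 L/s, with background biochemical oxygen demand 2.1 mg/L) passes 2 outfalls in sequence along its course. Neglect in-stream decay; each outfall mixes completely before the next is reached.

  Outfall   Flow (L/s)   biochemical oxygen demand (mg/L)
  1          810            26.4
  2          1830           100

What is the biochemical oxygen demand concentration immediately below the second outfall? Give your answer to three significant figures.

Outfall 1: combined Q = 25810 L/s; C = (25000·2.100 + 810.0·26.40)/25810 = 2.863 mg/L.
Outfall 2: combined Q = 27640 L/s; C = (25810·2.863 + 1830·100.0)/27640 = 9.294 mg/L.

9.29 mg/L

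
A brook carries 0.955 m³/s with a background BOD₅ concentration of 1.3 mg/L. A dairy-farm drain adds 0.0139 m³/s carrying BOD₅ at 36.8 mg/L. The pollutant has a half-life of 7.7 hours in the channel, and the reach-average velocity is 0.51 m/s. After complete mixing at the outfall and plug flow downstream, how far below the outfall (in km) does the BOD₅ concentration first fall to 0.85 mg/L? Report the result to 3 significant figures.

Mixed concentration C = ΣQC/ΣQ = (0.9550·1.300 + 0.01390·36.80) / 0.9689 = 1.753/0.9689 = 1.809 mg/L.
Half-life 7.7 h → k = ln 2 / 7.7 = 0.09002 h⁻¹ = 2.160 d⁻¹.
Set 1.809·exp(−k·t) = 0.85 → t = ln(1.809/0.85)/k = 30210 s = 8.392 h.
Distance = v·t = 0.51·30210 = 15410 m = 15.41 km.

15.4 km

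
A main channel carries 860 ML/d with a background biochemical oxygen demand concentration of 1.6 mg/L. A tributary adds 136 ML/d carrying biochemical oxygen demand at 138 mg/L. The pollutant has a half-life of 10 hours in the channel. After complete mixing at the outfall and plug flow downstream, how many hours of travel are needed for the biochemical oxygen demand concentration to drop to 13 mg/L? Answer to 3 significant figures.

After mixing, C = (860.0·1.600 + 136.0·138.0) / 996.0 = 20140/996.0 = 20.22 mg/L.
Half-life 10 h → k = ln 2 / 10 = 0.06931 h⁻¹ = 1.664 d⁻¹.
20.22·exp(−k·t) = 13 → t = ln(20.22/13)/k = 22950 s = 6.376 h.

6.38 h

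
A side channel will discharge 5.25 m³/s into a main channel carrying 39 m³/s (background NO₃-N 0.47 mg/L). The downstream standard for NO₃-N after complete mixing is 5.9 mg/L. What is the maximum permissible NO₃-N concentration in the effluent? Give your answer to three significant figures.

46.2 mg/L

At the limit, (Qr·Cr + Qe·Cₑ)/(Qr + Qe) = 5.9:
Cₑ = (44.25·5.9 − 39.00·0.4700) / 5.250 = 46.24 mg/L.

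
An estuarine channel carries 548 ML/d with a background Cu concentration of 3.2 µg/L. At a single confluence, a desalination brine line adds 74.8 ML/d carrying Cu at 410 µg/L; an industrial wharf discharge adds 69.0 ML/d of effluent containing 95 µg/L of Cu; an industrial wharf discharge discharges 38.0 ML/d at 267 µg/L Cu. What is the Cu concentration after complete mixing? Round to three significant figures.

67.3 µg/L

Mixed concentration C = ΣQC/ΣQ = (548.0·3.200 + 74.80·410.0 + 69.00·95.00 + 38.00·267.0) / 729.8 = 49120/729.8 = 67.31 µg/L.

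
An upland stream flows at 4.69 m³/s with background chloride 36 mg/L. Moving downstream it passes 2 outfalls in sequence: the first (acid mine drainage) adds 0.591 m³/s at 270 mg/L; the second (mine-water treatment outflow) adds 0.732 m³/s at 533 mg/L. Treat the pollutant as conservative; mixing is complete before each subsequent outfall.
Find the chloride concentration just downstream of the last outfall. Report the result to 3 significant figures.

After outfall 1: Q = 4.690 + 0.5910 = 5.281 m³/s; C = (4.690·36.00 + 0.5910·270.0)/5.281 = 62.19 mg/L.
After outfall 2: Q = 5.281 + 0.7320 = 6.013 m³/s; C = (5.281·62.19 + 0.7320·533.0)/6.013 = 119.5 mg/L.

120 mg/L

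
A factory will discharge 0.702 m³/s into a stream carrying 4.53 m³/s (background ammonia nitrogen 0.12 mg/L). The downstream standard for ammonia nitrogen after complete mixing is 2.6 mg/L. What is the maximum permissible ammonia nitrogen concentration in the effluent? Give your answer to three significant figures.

18.6 mg/L

At the limit, (Qr·Cr + Qe·Cₑ)/(Qr + Qe) = 2.6:
Cₑ = (5.232·2.6 − 4.530·0.1200) / 0.7020 = 18.60 mg/L.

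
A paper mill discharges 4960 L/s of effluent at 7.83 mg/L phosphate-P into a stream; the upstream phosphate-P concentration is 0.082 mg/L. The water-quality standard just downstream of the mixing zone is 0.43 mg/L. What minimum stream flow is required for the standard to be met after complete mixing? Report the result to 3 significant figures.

105000 L/s

Set C_mix = 0.43: (Q·0.08200 + 4960·7.830) / (Q + 4960) = 0.43
→ Q = 4960·(7.830 − 0.43)/(0.43 − 0.08200) = 105500 L/s.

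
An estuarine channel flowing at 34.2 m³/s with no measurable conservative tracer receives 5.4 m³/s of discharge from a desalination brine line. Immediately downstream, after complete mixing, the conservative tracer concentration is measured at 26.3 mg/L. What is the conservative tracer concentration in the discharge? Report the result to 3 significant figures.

Mass balance: 34.20·0 + 5.400·Cₑ = 39.60·26.30
→ Cₑ = (39.60·26.30 − 34.20·0) / 5.400 = 192.9 mg/L.

193 mg/L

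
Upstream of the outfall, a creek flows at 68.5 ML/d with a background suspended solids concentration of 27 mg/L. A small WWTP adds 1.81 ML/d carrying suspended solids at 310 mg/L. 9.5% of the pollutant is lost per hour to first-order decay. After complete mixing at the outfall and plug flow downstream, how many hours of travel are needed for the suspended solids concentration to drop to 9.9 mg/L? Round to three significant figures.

Mixed concentration C = ΣQC/ΣQ = (68.50·27.00 + 1.810·310.0) / 70.31 = 2411/70.31 = 34.29 mg/L.
9.5%/h lost → k = −ln(1 − 0.095) = 0.09982 h⁻¹.
34.29·exp(−k·t) = 9.9 → t = ln(34.29/9.9)/k = 44800 s = 12.44 h.

12.4 h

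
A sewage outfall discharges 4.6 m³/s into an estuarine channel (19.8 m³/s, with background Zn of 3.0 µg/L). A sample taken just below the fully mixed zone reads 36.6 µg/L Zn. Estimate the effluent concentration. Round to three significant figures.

181 µg/L

Mass balance: 19.80·3.000 + 4.600·Cₑ = 24.40·36.60
→ Cₑ = (24.40·36.60 − 19.80·3.000) / 4.600 = 181.2 µg/L.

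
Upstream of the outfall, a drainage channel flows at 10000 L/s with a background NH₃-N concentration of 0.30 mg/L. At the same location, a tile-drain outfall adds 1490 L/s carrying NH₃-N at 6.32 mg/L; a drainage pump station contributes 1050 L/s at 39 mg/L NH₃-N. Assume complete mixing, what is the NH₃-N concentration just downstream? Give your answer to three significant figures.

Mixed concentration C = ΣQC/ΣQ = (10000·0.3000 + 1490·6.320 + 1050·39.00) / 12540 = 53370/12540 = 4.256 mg/L.

4.26 mg/L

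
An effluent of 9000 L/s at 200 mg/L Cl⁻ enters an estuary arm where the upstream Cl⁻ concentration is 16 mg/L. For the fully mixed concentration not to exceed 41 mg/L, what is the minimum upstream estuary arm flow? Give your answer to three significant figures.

57200 L/s

Set C_mix = 41: (Q·16.00 + 9000·200.0) / (Q + 9000) = 41
→ Q = 9000·(200.0 − 41)/(41 − 16.00) = 57240 L/s.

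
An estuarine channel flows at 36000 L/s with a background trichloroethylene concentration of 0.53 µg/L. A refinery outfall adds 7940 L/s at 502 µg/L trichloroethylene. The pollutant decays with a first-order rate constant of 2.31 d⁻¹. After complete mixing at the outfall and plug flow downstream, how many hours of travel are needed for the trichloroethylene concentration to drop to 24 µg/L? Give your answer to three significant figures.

13.9 h

Mass balance: C = (36000·0.5300 + 7940·502.0) / 43940 = 4005000/43940 = 91.15 µg/L.
91.15·exp(−k·t) = 24 → t = ln(91.15/24)/k = 49910 s = 13.86 h.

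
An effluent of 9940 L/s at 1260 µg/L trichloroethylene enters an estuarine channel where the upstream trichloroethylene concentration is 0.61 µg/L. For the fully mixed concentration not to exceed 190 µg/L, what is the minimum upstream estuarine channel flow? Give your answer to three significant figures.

56200 L/s

Set C_mix = 190: (Q·0.6100 + 9940·1260) / (Q + 9940) = 190
→ Q = 9940·(1260 − 190)/(190 − 0.6100) = 56160 L/s.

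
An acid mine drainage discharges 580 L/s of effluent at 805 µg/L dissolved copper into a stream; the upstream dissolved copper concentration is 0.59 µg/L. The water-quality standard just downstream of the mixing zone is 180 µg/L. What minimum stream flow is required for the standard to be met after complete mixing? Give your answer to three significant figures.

2020 L/s

Set C_mix = 180: (Q·0.5900 + 580.0·805.0) / (Q + 580.0) = 180
→ Q = 580.0·(805.0 − 180)/(180 − 0.5900) = 2021 L/s.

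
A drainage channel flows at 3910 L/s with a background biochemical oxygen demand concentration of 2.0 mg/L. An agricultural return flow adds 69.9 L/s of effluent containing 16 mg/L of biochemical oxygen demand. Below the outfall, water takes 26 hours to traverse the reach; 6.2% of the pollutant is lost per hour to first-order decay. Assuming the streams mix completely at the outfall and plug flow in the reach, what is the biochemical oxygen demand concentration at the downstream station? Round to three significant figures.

0.425 mg/L

After mixing, C = (3910·2.000 + 69.90·16.00) / 3980 = 8938/3980 = 2.246 mg/L.
6.2%/h lost → k = −ln(1 − 0.062) = 0.06401 h⁻¹.
First-order decay: C = 2.246·exp(−k·t) = 2.246·0.1894 = 0.4253 mg/L.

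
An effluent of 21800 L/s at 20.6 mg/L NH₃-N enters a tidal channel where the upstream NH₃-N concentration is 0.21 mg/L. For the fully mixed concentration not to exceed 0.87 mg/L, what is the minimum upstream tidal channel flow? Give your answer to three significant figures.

Set C_mix = 0.87: (Q·0.2100 + 21800·20.60) / (Q + 21800) = 0.87
→ Q = 21800·(20.60 − 0.87)/(0.87 − 0.2100) = 651700 L/s.

652000 L/s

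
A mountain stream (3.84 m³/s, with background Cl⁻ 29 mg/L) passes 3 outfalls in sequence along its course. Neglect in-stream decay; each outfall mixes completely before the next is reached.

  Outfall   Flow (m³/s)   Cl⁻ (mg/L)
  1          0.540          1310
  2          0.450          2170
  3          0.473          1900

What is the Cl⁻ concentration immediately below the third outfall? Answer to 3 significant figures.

Outfall 1: combined Q = 4.380 m³/s; C = (3.840·29.00 + 0.5400·1310)/4.380 = 186.9 mg/L.
Outfall 2: combined Q = 4.830 m³/s; C = (4.380·186.9 + 0.4500·2170)/4.830 = 371.7 mg/L.
Outfall 3: combined Q = 5.303 m³/s; C = (4.830·371.7 + 0.4730·1900)/5.303 = 508.0 mg/L.

508 mg/L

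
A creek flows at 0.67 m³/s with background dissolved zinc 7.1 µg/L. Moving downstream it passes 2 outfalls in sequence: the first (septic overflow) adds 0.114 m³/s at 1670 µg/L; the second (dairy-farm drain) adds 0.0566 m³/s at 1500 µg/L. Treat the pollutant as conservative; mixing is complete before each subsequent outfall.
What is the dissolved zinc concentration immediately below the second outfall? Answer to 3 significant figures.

333 µg/L

After outfall 1: Q = 0.6700 + 0.1140 = 0.7840 m³/s; C = (0.6700·7.100 + 0.1140·1670)/0.7840 = 248.9 µg/L.
After outfall 2: Q = 0.7840 + 0.05660 = 0.8406 m³/s; C = (0.7840·248.9 + 0.05660·1500)/0.8406 = 333.1 µg/L.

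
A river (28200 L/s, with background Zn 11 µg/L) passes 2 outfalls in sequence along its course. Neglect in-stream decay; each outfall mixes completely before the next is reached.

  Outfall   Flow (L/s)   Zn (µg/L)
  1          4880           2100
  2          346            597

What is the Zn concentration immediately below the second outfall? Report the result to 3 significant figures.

Outfall 1: combined Q = 33080 L/s; C = (28200·11.00 + 4880·2100)/33080 = 319.2 µg/L.
Outfall 2: combined Q = 33430 L/s; C = (33080·319.2 + 346.0·597.0)/33430 = 322.0 µg/L.

322 µg/L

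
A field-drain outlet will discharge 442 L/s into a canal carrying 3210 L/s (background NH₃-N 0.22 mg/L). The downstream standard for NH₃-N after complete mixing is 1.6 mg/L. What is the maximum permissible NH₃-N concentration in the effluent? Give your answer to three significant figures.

At the limit, (Qr·Cr + Qe·Cₑ)/(Qr + Qe) = 1.6:
Cₑ = (3652·1.6 − 3210·0.2200) / 442.0 = 11.62 mg/L.

11.6 mg/L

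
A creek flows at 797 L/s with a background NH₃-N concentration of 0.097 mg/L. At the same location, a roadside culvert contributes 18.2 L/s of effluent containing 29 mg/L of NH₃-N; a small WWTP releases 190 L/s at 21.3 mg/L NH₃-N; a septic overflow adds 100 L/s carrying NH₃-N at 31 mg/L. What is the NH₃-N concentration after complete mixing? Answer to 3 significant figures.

7.01 mg/L

Conservation of mass: C = (797.0·0.09700 + 18.20·29.00 + 190.0·21.30 + 100.0·31.00) / 1105 = 7752/1105 = 7.014 mg/L.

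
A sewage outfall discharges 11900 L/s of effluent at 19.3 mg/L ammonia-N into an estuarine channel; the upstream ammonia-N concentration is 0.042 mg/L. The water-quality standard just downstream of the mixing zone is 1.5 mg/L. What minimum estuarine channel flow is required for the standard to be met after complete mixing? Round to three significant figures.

145000 L/s

Set C_mix = 1.5: (Q·0.04200 + 11900·19.30) / (Q + 11900) = 1.5
→ Q = 11900·(19.30 − 1.5)/(1.5 − 0.04200) = 145300 L/s.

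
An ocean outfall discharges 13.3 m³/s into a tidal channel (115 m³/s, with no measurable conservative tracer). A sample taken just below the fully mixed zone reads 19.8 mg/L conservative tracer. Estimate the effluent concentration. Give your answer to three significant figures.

191 mg/L

Mass balance: 115.0·0 + 13.30·Cₑ = 128.3·19.80
→ Cₑ = (128.3·19.80 − 115.0·0) / 13.30 = 191.0 mg/L.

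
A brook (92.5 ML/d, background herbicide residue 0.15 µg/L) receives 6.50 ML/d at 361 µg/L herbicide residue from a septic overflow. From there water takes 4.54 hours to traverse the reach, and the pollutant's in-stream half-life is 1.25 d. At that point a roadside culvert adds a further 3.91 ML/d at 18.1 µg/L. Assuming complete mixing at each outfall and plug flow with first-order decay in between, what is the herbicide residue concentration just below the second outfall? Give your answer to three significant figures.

After mixing, C = (92.50·0.1500 + 6.500·361.0) / 99.00 = 2360/99.00 = 23.84 µg/L; combined flow 99.00 ML/d.
Half-life 1.25 d → k = ln 2 / 1.25 = 0.5545 d⁻¹.
First-order decay: C = 23.84·exp(−k·t) = 23.84·0.9004 = 21.47 µg/L.
At the second outfall, C = (99.00·21.47 + 3.910·18.10) / (99.00 + 3.910) = 21.34 µg/L.

21.3 µg/L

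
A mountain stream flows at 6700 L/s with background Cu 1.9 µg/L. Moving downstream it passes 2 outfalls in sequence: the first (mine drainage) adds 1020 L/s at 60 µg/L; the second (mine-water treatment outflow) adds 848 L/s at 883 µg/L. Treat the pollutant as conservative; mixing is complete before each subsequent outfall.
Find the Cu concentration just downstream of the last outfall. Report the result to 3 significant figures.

96.0 µg/L

Outfall 1: combined Q = 7720 L/s; C = (6700·1.900 + 1020·60.00)/7720 = 9.576 µg/L.
Outfall 2: combined Q = 8568 L/s; C = (7720·9.576 + 848.0·883.0)/8568 = 96.02 µg/L.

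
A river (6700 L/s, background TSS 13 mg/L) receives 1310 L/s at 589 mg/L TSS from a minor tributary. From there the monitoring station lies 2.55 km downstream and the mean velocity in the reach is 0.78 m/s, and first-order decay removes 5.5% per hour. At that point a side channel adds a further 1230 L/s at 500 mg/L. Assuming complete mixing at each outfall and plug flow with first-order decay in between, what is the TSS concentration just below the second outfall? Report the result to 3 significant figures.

155 mg/L

Flow-weighted average: C = (6700·13.00 + 1310·589.0) / 8010 = 858700/8010 = 107.2 mg/L; combined flow 8010 L/s.
Travel time t = 2.55·1000 / 0.78 = 3269 s = 0.9081 h.
5.5%/h lost → k = −ln(1 − 0.055) = 0.05657 h⁻¹.
After decay, C = 107.2 × e^(−kt) = 107.2 × 0.9499 = 101.8 mg/L.
At the second outfall, C = (8010·101.8 + 1230·500.0) / (8010 + 1230) = 154.8 mg/L.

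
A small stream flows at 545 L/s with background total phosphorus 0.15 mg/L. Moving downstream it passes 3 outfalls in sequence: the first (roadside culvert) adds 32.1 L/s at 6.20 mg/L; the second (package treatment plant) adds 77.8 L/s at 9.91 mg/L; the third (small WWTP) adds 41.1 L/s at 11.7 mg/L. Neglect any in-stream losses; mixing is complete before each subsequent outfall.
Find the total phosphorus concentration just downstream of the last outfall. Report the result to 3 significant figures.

2.20 mg/L

After outfall 1: Q = 545.0 + 32.10 = 577.1 L/s; C = (545.0·0.1500 + 32.10·6.200)/577.1 = 0.4865 mg/L.
After outfall 2: Q = 577.1 + 77.80 = 654.9 L/s; C = (577.1·0.4865 + 77.80·9.910)/654.9 = 1.606 mg/L.
After outfall 3: Q = 654.9 + 41.10 = 696.0 L/s; C = (654.9·1.606 + 41.10·11.70)/696.0 = 2.202 mg/L.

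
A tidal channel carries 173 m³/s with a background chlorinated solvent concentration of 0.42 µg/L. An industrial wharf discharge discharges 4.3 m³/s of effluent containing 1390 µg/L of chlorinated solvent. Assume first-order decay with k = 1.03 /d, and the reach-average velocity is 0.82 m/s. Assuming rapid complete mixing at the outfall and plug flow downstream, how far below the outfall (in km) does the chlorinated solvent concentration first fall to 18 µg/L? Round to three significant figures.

After mixing, C = (173.0·0.4200 + 4.300·1390) / 177.3 = 6050/177.3 = 34.12 µg/L.
Set 34.12·exp(−k·t) = 18 → t = ln(34.12/18)/k = 53650 s = 14.90 h.
Distance = v·t = 0.82·53650 = 43990 m = 43.99 km.

44.0 km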